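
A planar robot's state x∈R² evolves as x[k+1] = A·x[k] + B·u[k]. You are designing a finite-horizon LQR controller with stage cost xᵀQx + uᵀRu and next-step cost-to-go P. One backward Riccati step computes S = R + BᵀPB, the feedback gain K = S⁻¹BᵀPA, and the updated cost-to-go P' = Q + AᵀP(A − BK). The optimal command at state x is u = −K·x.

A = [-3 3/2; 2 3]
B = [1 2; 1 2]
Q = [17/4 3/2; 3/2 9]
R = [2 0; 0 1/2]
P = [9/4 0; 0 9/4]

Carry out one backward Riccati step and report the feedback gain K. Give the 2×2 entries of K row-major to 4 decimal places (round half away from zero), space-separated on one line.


-0.0287 0.1290 -0.2293 1.0318

BᵀP = [2.2500 2.2500; 4.5000 4.5000]
S = R + BᵀPB = [2 0; 0 1/2] + [4.5000 9.0000; 9.0000 18.0000] = [6.5000 9.0000; 9.0000 18.5000]
BᵀPA = [-2.2500 10.1250; -4.5000 20.2500]
K = S⁻¹·BᵀPA = [-0.0287 0.1290; -0.2293 1.0318]
A−BK = [-2.5127 -0.6927; 2.4873 0.8073]
AᵀP(A−BK) = [28.1537 8.3085; 8.3085 3.1117]
P' = Q + AᵀP(A−BK) = [32.4037 9.8085; 9.8085 12.1117]
tr(P') = 44.5153


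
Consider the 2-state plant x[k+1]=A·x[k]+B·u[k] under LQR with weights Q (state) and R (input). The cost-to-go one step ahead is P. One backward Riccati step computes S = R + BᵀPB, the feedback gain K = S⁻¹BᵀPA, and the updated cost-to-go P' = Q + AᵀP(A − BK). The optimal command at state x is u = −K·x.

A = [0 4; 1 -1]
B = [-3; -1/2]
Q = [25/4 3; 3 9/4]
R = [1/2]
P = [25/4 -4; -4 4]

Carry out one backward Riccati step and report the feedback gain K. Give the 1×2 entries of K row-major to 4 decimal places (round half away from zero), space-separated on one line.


BᵀP = [-16.7500 10.0000]
S = R + BᵀPB = [1/2] + [45.2500] = [45.7500]
BᵀPA = [10.0000 -77.0000]
K = S⁻¹·BᵀPA = [0.2186 -1.6831]
A−BK = [0.6557 -1.0492; 1.1093 -1.8415]
AᵀP(A−BK) = [1.8142 -3.1694; -3.1694 6.4044]
P' = Q + AᵀP(A−BK) = [8.0642 -0.1694; -0.1694 8.6544]
tr(P') = 16.7186

0.2186 -1.6831


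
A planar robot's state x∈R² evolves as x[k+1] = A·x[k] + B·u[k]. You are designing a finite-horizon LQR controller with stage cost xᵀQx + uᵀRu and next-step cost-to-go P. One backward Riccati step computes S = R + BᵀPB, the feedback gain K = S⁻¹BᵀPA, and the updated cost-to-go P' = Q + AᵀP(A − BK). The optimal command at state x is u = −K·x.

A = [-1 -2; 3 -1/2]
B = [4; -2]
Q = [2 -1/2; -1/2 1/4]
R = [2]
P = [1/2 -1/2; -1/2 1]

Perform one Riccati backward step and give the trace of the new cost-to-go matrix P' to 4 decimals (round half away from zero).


5.0455

BᵀP = [3.0000 -4.0000]
S = R + BᵀPB = [2] + [20.0000] = [22.0000]
BᵀPA = [-15.0000 -4.0000]
K = S⁻¹·BᵀPA = [-0.6818 -0.1818]
A−BK = [1.7273 -1.2727; 1.6364 -0.8636]
AᵀP(A−BK) = [2.2727 -0.4773; -0.4773 0.5227]
P' = Q + AᵀP(A−BK) = [4.2727 -0.9773; -0.9773 0.7727]
tr(P') = 5.0455


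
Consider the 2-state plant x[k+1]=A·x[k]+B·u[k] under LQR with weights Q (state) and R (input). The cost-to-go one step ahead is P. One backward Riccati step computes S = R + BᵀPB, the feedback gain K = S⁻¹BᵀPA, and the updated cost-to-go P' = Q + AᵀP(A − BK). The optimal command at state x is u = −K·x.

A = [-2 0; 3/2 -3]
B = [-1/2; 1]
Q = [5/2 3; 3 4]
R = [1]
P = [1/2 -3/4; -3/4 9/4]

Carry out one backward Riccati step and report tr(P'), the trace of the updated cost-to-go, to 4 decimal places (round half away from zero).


14.7320

BᵀP = [-1.0000 2.6250]
S = R + BᵀPB = [1] + [3.1250] = [4.1250]
BᵀPA = [5.9375 -7.8750]
K = S⁻¹·BᵀPA = [1.4394 -1.9091]
A−BK = [-1.2803 -0.9545; 0.0606 -1.0909]
AᵀP(A−BK) = [3.0161 -3.2898; -3.2898 5.2159]
P' = Q + AᵀP(A−BK) = [5.5161 -0.2898; -0.2898 9.2159]
tr(P') = 14.7320


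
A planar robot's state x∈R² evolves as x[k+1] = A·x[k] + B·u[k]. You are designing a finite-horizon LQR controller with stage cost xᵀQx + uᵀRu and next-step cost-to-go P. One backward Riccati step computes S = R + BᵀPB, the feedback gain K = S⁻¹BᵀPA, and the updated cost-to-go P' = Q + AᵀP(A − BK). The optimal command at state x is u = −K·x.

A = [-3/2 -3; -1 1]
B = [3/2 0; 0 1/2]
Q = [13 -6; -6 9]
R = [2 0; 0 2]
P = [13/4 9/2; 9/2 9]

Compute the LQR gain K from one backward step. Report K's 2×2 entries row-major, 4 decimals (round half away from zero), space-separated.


BᵀP = [4.8750 6.7500; 2.2500 4.5000]
S = R + BᵀPB = [2 0; 0 2] + [7.3125 3.3750; 3.3750 2.2500] = [9.3125 3.3750; 3.3750 4.2500]
BᵀPA = [-14.0625 -7.8750; -7.8750 -2.2500]
K = S⁻¹·BᵀPA = [-1.1774 -0.9180; -0.9180 0.1996]
A−BK = [0.2661 -1.6231; -0.5410 0.9002]
AᵀP(A−BK) = [6.0266 1.0377; 1.0377 4.4701]
P' = Q + AᵀP(A−BK) = [19.0266 -4.9623; -4.9623 13.4701]
tr(P') = 32.4967

-1.1774 -0.9180 -0.9180 0.1996


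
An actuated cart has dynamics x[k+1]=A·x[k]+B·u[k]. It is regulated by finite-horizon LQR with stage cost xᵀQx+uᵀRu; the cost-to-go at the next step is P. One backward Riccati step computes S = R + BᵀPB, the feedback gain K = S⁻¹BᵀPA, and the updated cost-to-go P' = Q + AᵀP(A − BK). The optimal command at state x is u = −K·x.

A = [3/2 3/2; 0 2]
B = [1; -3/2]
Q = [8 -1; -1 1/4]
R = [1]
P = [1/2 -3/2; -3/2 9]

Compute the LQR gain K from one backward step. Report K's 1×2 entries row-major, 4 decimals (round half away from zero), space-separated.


0.1571 -0.9857

BᵀP = [2.7500 -15.0000]
S = R + BᵀPB = [1] + [25.2500] = [26.2500]
BᵀPA = [4.1250 -25.8750]
K = S⁻¹·BᵀPA = [0.1571 -0.9857]
A−BK = [1.3429 2.4857; 0.2357 0.5214]
AᵀP(A−BK) = [0.4768 0.6911; 0.6911 2.6196]
P' = Q + AᵀP(A−BK) = [8.4768 -0.3089; -0.3089 2.8696]
tr(P') = 11.3464


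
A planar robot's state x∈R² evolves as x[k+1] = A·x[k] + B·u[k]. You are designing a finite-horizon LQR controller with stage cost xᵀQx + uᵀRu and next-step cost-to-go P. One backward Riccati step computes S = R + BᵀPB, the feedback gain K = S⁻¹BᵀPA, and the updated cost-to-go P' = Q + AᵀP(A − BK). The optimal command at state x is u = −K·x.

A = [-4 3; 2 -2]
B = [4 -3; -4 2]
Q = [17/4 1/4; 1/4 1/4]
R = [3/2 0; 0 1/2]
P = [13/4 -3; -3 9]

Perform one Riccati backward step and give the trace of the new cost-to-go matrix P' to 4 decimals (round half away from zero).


BᵀP = [25.0000 -48.0000; -15.7500 27.0000]
S = R + BᵀPB = [3/2 0; 0 1/2] + [292.0000 -171.0000; -171.0000 101.2500] = [293.5000 -171.0000; -171.0000 101.7500]
BᵀPA = [-196.0000 171.0000; 117.0000 -101.2500]
K = S⁻¹·BᵀPA = [0.1028 0.1373; 1.3226 -0.7643]
A−BK = [-0.4433 0.1578; -0.2341 0.0779]
AᵀP(A−BK) = [1.3997 -0.6613; -0.6613 0.3822]
P' = Q + AᵀP(A−BK) = [5.6497 -0.4113; -0.4113 0.6322]
tr(P') = 6.2819

6.2819


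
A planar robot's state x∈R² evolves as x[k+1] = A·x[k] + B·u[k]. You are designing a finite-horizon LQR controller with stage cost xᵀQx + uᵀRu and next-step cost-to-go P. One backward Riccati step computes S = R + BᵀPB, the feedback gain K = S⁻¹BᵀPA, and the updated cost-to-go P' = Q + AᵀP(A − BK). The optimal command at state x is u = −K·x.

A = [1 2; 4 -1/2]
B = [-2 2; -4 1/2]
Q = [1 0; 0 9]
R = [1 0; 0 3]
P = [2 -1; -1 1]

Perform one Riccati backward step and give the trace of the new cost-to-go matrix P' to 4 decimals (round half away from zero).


15.0091

BᵀP = [0.0000 -2.0000; 3.5000 -1.5000]
S = R + BᵀPB = [1 0; 0 3] + [8.0000 -1.0000; -1.0000 6.2500] = [9.0000 -1.0000; -1.0000 9.2500]
BᵀPA = [-8.0000 1.0000; -2.5000 7.7500]
K = S⁻¹·BᵀPA = [-0.9301 0.2067; -0.3708 0.8602]
A−BK = [-0.1185 0.6930; 0.4650 -0.1033]
AᵀP(A−BK) = [1.6322 -1.6960; -1.6960 3.3769]
P' = Q + AᵀP(A−BK) = [2.6322 -1.6960; -1.6960 12.3769]
tr(P') = 15.0091


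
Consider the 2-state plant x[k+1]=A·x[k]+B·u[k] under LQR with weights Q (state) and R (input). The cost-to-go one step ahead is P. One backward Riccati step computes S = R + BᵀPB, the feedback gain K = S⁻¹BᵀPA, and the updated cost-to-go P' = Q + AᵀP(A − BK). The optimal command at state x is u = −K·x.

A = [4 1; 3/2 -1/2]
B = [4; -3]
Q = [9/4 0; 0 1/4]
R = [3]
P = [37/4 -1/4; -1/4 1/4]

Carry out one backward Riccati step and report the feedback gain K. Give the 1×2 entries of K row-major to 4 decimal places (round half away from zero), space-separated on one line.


0.9317 0.2425

BᵀP = [37.7500 -1.7500]
S = R + BᵀPB = [3] + [156.2500] = [159.2500]
BᵀPA = [148.3750 38.6250]
K = S⁻¹·BᵀPA = [0.9317 0.2425]
A−BK = [0.2732 0.0298; 4.2951 0.2276]
AᵀP(A−BK) = [7.3199 0.9502; 0.9502 0.1943]
P' = Q + AᵀP(A−BK) = [9.5699 0.9502; 0.9502 0.4443]
tr(P') = 10.0141


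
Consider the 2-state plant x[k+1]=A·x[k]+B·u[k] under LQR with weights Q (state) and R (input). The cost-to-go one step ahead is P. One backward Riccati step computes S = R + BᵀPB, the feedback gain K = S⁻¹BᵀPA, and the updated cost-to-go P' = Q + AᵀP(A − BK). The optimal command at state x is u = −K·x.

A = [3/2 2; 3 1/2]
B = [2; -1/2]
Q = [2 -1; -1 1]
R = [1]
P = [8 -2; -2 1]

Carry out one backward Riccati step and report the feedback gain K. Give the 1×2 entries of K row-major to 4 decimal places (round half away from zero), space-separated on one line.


BᵀP = [17.0000 -4.5000]
S = R + BᵀPB = [1] + [36.2500] = [37.2500]
BᵀPA = [12.0000 31.7500]
K = S⁻¹·BᵀPA = [0.3221 0.8523]
A−BK = [0.8557 0.2953; 3.1611 0.9262]
AᵀP(A−BK) = [5.1342 1.7718; 1.7718 1.1879]
P' = Q + AᵀP(A−BK) = [7.1342 0.7718; 0.7718 2.1879]
tr(P') = 9.3221

0.3221 0.8523


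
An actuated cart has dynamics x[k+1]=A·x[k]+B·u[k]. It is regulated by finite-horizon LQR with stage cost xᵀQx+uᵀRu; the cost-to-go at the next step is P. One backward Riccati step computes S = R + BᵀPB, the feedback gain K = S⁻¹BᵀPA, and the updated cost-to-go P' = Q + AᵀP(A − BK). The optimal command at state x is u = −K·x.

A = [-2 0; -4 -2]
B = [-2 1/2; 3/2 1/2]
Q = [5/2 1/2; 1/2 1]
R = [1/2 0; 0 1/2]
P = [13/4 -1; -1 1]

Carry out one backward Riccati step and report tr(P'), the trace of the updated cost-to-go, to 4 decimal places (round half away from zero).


BᵀP = [-8.0000 3.5000; 1.1250 0.0000]
S = R + BᵀPB = [1/2 0; 0 1/2] + [21.2500 -2.2500; -2.2500 0.5625] = [21.7500 -2.2500; -2.2500 1.0625]
BᵀPA = [2.0000 -7.0000; -2.2500 0.0000]
K = S⁻¹·BᵀPA = [-0.1628 -0.4121; -2.4623 -0.8727]
A−BK = [-1.0944 -0.3879; -2.5247 -0.9455]
AᵀP(A−BK) = [7.7853 2.8606; 2.8606 1.1152]
P' = Q + AᵀP(A−BK) = [10.2853 3.3606; 3.3606 2.1152]
tr(P') = 12.4004

12.4004


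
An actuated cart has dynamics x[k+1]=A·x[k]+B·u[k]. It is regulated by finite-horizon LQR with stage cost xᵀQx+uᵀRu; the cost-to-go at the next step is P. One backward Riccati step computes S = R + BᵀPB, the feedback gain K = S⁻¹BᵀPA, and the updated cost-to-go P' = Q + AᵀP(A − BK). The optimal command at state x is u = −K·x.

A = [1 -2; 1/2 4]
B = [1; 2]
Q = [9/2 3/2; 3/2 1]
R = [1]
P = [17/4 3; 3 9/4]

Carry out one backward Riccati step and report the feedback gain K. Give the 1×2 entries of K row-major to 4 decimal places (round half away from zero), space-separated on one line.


0.5333 0.3619

BᵀP = [10.2500 7.5000]
S = R + BᵀPB = [1] + [25.2500] = [26.2500]
BᵀPA = [14.0000 9.5000]
K = S⁻¹·BᵀPA = [0.5333 0.3619]
A−BK = [0.4667 -2.3619; -0.5667 3.2762]
AᵀP(A−BK) = [0.3458 -0.0667; -0.0667 1.5619]
P' = Q + AᵀP(A−BK) = [4.8458 1.4333; 1.4333 2.5619]
tr(P') = 7.4077


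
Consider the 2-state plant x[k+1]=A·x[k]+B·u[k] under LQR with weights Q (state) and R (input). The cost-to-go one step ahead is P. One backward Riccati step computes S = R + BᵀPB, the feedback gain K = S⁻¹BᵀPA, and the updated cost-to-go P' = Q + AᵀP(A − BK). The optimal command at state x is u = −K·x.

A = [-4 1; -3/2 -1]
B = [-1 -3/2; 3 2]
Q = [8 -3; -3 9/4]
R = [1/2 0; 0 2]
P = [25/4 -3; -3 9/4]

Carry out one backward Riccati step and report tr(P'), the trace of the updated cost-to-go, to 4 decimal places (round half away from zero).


25.9769

BᵀP = [-15.2500 9.7500; -15.3750 9.0000]
S = R + BᵀPB = [1/2 0; 0 2] + [44.5000 42.3750; 42.3750 41.0625] = [45.0000 42.3750; 42.3750 43.0625]
BᵀPA = [46.3750 -25.0000; 48.0000 -24.3750]
K = S⁻¹·BᵀPA = [-0.2601 -0.3072; 1.3706 -0.2638]
A−BK = [-2.2042 0.2972; -3.4609 0.4491]
AᵀP(A−BK) = [15.3355 -2.2190; -2.2190 0.3913]
P' = Q + AᵀP(A−BK) = [23.3355 -5.2190; -5.2190 2.6413]
tr(P') = 25.9769


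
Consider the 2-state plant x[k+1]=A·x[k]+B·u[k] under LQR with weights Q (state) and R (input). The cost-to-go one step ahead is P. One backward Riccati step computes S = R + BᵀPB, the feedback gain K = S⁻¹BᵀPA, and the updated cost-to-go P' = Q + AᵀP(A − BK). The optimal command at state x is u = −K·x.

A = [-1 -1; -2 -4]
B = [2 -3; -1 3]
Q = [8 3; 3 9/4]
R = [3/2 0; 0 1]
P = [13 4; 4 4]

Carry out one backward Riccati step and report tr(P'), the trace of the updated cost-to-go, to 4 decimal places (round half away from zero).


52.4902

BᵀP = [22.0000 4.0000; -27.0000 0.0000]
S = R + BᵀPB = [3/2 0; 0 1] + [40.0000 -54.0000; -54.0000 81.0000] = [41.5000 -54.0000; -54.0000 82.0000]
BᵀPA = [-30.0000 -38.0000; 27.0000 27.0000]
K = S⁻¹·BᵀPA = [-2.0575 -3.4045; -1.0257 -1.9127]
A−BK = [0.0380 0.0708; -0.9805 -1.6663]
AᵀP(A−BK) = [10.9682 18.5082; 18.5082 31.2721]
P' = Q + AᵀP(A−BK) = [18.9682 21.5082; 21.5082 33.5221]
tr(P') = 52.4902


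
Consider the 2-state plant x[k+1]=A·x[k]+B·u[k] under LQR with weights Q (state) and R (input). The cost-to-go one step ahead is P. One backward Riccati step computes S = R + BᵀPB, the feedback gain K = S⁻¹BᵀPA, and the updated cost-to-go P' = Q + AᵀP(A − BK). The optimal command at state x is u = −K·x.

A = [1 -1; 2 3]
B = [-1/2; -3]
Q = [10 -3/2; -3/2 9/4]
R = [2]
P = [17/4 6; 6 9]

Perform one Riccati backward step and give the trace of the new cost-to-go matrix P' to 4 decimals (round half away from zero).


BᵀP = [-20.1250 -30.0000]
S = R + BᵀPB = [2] + [100.0625] = [102.0625]
BᵀPA = [-80.1250 -69.8750]
K = S⁻¹·BᵀPA = [-0.7851 -0.6846]
A−BK = [0.6075 -1.3423; -0.3552 0.9461]
AᵀP(A−BK) = [1.3472 0.8941; 0.8941 1.4115]
P' = Q + AᵀP(A−BK) = [11.3472 -0.6059; -0.6059 3.6615]
tr(P') = 15.0087

15.0087


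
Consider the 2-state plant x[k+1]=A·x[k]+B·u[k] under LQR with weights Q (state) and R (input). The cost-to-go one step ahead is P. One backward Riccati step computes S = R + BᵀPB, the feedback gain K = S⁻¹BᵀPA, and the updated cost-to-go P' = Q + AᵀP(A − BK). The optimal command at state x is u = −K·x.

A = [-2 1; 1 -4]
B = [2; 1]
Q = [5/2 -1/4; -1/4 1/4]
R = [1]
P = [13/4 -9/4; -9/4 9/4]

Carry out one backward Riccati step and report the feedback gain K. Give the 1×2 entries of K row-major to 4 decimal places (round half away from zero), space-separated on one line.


BᵀP = [4.2500 -2.2500]
S = R + BᵀPB = [1] + [6.2500] = [7.2500]
BᵀPA = [-10.7500 13.2500]
K = S⁻¹·BᵀPA = [-1.4828 1.8276]
A−BK = [0.9655 -2.6552; 2.4828 -5.8276]
AᵀP(A−BK) = [8.3103 -16.1034; -16.1034 33.0345]
P' = Q + AᵀP(A−BK) = [10.8103 -16.3534; -16.3534 33.2845]
tr(P') = 44.0948

-1.4828 1.8276


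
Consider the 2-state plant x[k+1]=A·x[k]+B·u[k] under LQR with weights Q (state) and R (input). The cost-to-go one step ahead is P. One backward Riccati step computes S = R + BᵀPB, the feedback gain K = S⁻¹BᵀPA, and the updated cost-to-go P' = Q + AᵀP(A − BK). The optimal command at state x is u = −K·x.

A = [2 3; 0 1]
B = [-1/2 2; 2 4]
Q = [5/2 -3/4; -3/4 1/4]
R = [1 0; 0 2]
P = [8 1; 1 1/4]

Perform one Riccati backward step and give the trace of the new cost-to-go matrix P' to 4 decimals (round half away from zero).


8.1957

BᵀP = [-2.0000 0.0000; 20.0000 3.0000]
S = R + BᵀPB = [1 0; 0 2] + [1.0000 -4.0000; -4.0000 52.0000] = [2.0000 -4.0000; -4.0000 54.0000]
BᵀPA = [-4.0000 -6.0000; 40.0000 63.0000]
K = S⁻¹·BᵀPA = [-0.6087 -0.7826; 0.6957 1.1087]
A−BK = [0.3043 0.3913; -1.5652 -1.8696]
AᵀP(A−BK) = [1.7391 2.5217; 2.5217 3.7065]
P' = Q + AᵀP(A−BK) = [4.2391 1.7717; 1.7717 3.9565]
tr(P') = 8.1957


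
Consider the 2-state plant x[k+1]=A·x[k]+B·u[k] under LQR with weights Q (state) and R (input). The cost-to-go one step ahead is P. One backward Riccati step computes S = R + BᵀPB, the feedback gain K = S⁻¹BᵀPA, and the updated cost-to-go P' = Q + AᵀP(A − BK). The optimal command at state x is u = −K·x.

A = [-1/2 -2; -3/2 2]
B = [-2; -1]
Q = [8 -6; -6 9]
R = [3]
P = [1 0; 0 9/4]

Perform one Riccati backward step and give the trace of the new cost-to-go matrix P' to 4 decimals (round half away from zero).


33.2162

BᵀP = [-2.0000 -2.2500]
S = R + BᵀPB = [3] + [6.2500] = [9.2500]
BᵀPA = [4.3750 -0.5000]
K = S⁻¹·BᵀPA = [0.4730 -0.0541]
A−BK = [0.4459 -2.1081; -1.0270 1.9459]
AᵀP(A−BK) = [3.2432 -5.5135; -5.5135 12.9730]
P' = Q + AᵀP(A−BK) = [11.2432 -11.5135; -11.5135 21.9730]
tr(P') = 33.2162


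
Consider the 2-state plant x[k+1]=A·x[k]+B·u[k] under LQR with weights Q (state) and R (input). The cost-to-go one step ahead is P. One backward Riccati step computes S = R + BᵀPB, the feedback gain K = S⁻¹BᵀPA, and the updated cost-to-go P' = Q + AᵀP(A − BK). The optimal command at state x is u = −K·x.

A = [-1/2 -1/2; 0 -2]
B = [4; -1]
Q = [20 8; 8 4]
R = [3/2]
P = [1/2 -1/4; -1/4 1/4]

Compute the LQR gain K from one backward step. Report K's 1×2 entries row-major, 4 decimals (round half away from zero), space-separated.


BᵀP = [2.2500 -1.2500]
S = R + BᵀPB = [3/2] + [10.2500] = [11.7500]
BᵀPA = [-1.1250 1.3750]
K = S⁻¹·BᵀPA = [-0.0957 0.1170]
A−BK = [-0.1170 -0.9681; -0.0957 -1.8830]
AᵀP(A−BK) = [0.0173 0.0066; 0.0066 0.4641]
P' = Q + AᵀP(A−BK) = [20.0173 8.0066; 8.0066 4.4641]
tr(P') = 24.4814

-0.0957 0.1170


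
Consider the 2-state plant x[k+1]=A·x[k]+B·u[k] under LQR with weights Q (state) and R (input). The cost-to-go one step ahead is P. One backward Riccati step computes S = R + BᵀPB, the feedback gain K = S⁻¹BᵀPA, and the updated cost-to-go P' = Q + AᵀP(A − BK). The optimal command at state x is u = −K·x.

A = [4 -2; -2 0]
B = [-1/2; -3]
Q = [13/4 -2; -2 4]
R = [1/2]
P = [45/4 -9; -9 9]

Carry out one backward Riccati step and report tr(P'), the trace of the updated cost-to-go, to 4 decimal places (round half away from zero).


BᵀP = [21.3750 -22.5000]
S = R + BᵀPB = [1/2] + [56.8125] = [57.3125]
BᵀPA = [130.5000 -42.7500]
K = S⁻¹·BᵀPA = [2.2770 -0.7459]
A−BK = [5.1385 -2.3730; 4.8310 -2.2377]
AᵀP(A−BK) = [62.8528 -28.6587; -28.6587 13.1123]
P' = Q + AᵀP(A−BK) = [66.1028 -30.6587; -30.6587 17.1123]
tr(P') = 83.2151

83.2151


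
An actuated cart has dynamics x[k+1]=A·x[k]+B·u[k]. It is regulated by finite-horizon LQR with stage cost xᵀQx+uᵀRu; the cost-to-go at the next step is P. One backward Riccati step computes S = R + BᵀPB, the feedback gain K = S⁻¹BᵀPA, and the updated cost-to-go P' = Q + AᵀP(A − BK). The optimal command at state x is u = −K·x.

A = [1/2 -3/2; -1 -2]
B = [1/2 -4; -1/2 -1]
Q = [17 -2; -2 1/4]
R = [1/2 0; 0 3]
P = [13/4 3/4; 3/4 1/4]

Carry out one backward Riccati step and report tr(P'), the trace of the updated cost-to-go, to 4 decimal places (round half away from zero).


BᵀP = [1.2500 0.2500; -13.7500 -3.2500]
S = R + BᵀPB = [1/2 0; 0 3] + [0.5000 -5.2500; -5.2500 58.2500] = [1.0000 -5.2500; -5.2500 61.2500]
BᵀPA = [0.3750 -2.3750; -3.6250 27.1250]
K = S⁻¹·BᵀPA = [0.1169 -0.0909; -0.0492 0.4351]
A−BK = [0.2449 0.2857; -0.9907 -1.6104]
AᵀP(A−BK) = [0.0904 0.0487; 0.0487 0.7955]
P' = Q + AᵀP(A−BK) = [17.0904 -1.9513; -1.9513 1.0455]
tr(P') = 18.1359

18.1359


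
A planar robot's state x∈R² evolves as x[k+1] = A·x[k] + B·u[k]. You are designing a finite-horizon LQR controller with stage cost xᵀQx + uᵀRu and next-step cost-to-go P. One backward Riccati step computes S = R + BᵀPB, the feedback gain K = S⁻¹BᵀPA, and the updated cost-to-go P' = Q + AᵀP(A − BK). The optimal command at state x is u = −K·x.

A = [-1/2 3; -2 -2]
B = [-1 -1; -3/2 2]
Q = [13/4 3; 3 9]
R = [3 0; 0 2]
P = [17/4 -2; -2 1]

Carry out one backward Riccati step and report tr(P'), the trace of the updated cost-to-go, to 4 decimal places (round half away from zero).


19.8084

BᵀP = [-1.2500 0.5000; -8.2500 4.0000]
S = R + BᵀPB = [3 0; 0 2] + [0.5000 2.2500; 2.2500 16.2500] = [3.5000 2.2500; 2.2500 18.2500]
BᵀPA = [-0.3750 -4.7500; -3.8750 -32.7500]
K = S⁻¹·BᵀPA = [0.0319 -0.2210; -0.2163 -1.7673]
A−BK = [-0.6844 1.0117; -1.5197 1.2030]
AᵀP(A−BK) = [0.2365 0.6939; 0.6939 7.3220]
P' = Q + AᵀP(A−BK) = [3.4865 3.6939; 3.6939 16.3220]
tr(P') = 19.8084


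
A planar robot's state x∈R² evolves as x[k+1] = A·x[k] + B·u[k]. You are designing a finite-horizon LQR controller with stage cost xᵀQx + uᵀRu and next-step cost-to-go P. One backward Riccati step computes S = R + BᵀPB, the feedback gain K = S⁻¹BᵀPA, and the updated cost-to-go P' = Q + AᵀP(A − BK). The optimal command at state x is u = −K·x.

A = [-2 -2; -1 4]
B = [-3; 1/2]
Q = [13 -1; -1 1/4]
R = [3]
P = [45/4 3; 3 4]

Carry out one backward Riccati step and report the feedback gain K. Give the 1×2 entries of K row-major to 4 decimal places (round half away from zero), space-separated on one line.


BᵀP = [-32.2500 -7.0000]
S = R + BᵀPB = [3] + [93.2500] = [96.2500]
BᵀPA = [71.5000 36.5000]
K = S⁻¹·BᵀPA = [0.7429 0.3792]
A−BK = [0.2286 -0.8623; -1.3714 3.8104]
AᵀP(A−BK) = [7.8857 -16.1143; -16.1143 47.1584]
P' = Q + AᵀP(A−BK) = [20.8857 -17.1143; -17.1143 47.4084]
tr(P') = 68.2942

0.7429 0.3792


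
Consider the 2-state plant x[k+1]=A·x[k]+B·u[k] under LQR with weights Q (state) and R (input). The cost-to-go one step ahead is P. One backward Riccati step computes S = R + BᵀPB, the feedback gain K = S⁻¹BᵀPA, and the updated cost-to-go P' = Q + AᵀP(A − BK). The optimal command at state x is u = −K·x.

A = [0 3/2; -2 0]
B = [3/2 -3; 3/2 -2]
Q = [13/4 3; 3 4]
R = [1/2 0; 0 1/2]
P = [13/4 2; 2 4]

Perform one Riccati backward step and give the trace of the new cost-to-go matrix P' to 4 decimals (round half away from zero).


11.2571

BᵀP = [7.8750 9.0000; -13.7500 -14.0000]
S = R + BᵀPB = [1/2 0; 0 1/2] + [25.3125 -41.6250; -41.6250 69.2500] = [25.8125 -41.6250; -41.6250 69.7500]
BᵀPA = [-18.0000 11.8125; 28.0000 -20.6250]
K = S⁻¹·BᵀPA = [-1.3278 -0.5104; -0.3910 -0.6003]
A−BK = [0.8188 0.4647; -0.7902 -0.4350]
AᵀP(A−BK) = [3.0466 1.6210; 1.6210 0.9606]
P' = Q + AᵀP(A−BK) = [6.2966 4.6210; 4.6210 4.9606]
tr(P') = 11.2571


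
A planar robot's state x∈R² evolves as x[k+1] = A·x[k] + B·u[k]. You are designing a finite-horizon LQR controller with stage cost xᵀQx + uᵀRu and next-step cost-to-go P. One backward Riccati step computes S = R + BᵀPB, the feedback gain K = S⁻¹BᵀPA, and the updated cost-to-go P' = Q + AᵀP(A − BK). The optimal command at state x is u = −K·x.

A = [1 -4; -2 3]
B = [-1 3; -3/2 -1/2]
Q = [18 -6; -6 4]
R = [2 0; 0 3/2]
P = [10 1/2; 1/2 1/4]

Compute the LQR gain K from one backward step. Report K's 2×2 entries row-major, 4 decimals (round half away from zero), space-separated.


BᵀP = [-10.7500 -0.8750; 29.7500 1.3750]
S = R + BᵀPB = [2 0; 0 3/2] + [12.0625 -31.8125; -31.8125 88.5625] = [14.0625 -31.8125; -31.8125 90.0625]
BᵀPA = [-9.0000 40.3750; 27.0000 -114.8750]
K = S⁻¹·BᵀPA = [0.1901 -0.0715; 0.3669 -1.3007]
A−BK = [0.0893 -0.1692; -1.5314 2.2424]
AᵀP(A−BK) = [0.8035 -1.5230; -1.5230 3.7121]
P' = Q + AᵀP(A−BK) = [18.8035 -7.5230; -7.5230 7.7121]
tr(P') = 26.5157

0.1901 -0.0715 0.3669 -1.3007


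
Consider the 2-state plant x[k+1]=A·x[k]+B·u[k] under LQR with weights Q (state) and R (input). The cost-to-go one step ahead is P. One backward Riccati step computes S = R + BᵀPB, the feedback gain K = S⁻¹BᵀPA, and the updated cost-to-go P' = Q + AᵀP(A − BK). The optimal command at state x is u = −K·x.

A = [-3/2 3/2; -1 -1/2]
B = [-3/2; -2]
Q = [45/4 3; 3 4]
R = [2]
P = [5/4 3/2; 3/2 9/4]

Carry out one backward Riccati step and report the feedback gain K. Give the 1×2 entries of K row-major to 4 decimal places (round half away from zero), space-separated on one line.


0.6164 -0.1726

BᵀP = [-4.8750 -6.7500]
S = R + BᵀPB = [2] + [20.8125] = [22.8125]
BᵀPA = [14.0625 -3.9375]
K = S⁻¹·BᵀPA = [0.6164 -0.1726]
A−BK = [-0.5753 1.2411; 0.2329 -0.8452]
AᵀP(A−BK) = [0.8938 -0.3853; -0.3853 0.4454]
P' = Q + AᵀP(A−BK) = [12.1438 2.6147; 2.6147 4.4454]
tr(P') = 16.5892


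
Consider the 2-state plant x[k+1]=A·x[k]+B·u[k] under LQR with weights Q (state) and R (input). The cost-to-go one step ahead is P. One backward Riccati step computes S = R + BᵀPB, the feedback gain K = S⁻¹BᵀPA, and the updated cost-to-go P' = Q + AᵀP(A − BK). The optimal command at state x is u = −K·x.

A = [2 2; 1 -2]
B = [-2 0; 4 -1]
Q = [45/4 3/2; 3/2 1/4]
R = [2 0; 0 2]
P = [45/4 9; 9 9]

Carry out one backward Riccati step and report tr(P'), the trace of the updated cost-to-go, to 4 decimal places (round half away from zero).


39.5725

BᵀP = [13.5000 18.0000; -9.0000 -9.0000]
S = R + BᵀPB = [2 0; 0 2] + [45.0000 -18.0000; -18.0000 9.0000] = [47.0000 -18.0000; -18.0000 11.0000]
BᵀPA = [45.0000 -9.0000; -27.0000 0.0000]
K = S⁻¹·BᵀPA = [0.0466 -0.5130; -2.3782 -0.8394]
A−BK = [2.0933 0.9741; -1.5648 -0.7876]
AᵀP(A−BK) = [23.6891 9.4197; 9.4197 4.3834]
P' = Q + AᵀP(A−BK) = [34.9391 10.9197; 10.9197 4.6334]
tr(P') = 39.5725


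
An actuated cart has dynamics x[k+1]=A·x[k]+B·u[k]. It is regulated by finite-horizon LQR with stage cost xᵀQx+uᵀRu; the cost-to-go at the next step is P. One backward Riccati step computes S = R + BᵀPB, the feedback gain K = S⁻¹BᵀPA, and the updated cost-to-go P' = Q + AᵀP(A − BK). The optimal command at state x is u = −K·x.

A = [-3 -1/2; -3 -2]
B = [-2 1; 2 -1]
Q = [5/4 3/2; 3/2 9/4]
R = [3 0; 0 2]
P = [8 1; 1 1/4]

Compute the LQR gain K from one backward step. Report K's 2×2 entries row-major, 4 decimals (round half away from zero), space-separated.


BᵀP = [-14.0000 -1.5000; 7.0000 0.7500]
S = R + BᵀPB = [3 0; 0 2] + [25.0000 -12.5000; -12.5000 6.2500] = [28.0000 -12.5000; -12.5000 8.2500]
BᵀPA = [46.5000 10.0000; -23.2500 -5.0000]
K = S⁻¹·BᵀPA = [1.2441 0.2676; -0.9331 -0.2007]
A−BK = [0.4214 0.2358; -6.4214 -2.7358]
AᵀP(A−BK) = [12.7023 3.8930; 3.8930 1.3211]
P' = Q + AᵀP(A−BK) = [13.9523 5.3930; 5.3930 3.5711]
tr(P') = 17.5234

1.2441 0.2676 -0.9331 -0.2007


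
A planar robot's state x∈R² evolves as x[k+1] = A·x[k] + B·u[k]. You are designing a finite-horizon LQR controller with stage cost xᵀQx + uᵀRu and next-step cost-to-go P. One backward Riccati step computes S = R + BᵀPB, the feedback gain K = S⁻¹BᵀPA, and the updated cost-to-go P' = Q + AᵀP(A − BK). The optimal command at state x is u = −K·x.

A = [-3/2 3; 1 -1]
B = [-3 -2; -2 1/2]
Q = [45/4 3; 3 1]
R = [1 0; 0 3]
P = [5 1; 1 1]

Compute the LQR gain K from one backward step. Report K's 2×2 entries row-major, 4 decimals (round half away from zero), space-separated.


0.1045 -0.3905 0.4450 -0.6918

BᵀP = [-17.0000 -5.0000; -9.5000 -1.5000]
S = R + BᵀPB = [1 0; 0 3] + [61.0000 31.5000; 31.5000 18.2500] = [62.0000 31.5000; 31.5000 21.2500]
BᵀPA = [20.5000 -46.0000; 12.7500 -27.0000]
K = S⁻¹·BᵀPA = [0.1045 -0.3905; 0.4450 -0.6918]
A−BK = [-0.2963 0.4450; 0.9865 -1.4350]
AᵀP(A−BK) = [1.4327 -2.1752; -2.1752 3.3605]
P' = Q + AᵀP(A−BK) = [12.6827 0.8248; 0.8248 4.3605]
tr(P') = 17.0432


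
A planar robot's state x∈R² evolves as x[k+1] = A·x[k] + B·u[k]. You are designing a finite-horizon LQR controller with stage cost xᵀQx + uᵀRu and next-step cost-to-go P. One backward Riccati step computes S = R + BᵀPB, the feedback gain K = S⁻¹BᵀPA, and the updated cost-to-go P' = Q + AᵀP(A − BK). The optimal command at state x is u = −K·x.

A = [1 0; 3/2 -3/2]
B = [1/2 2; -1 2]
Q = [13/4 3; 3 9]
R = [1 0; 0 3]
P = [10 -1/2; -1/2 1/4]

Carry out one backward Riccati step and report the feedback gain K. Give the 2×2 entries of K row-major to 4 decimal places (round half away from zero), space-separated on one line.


BᵀP = [5.5000 -0.5000; 19.0000 -0.5000]
S = R + BᵀPB = [1 0; 0 3] + [3.2500 10.0000; 10.0000 37.0000] = [4.2500 10.0000; 10.0000 40.0000]
BᵀPA = [4.7500 0.7500; 18.2500 0.7500]
K = S⁻¹·BᵀPA = [0.1071 0.3214; 0.4295 -0.0616]
A−BK = [0.0875 -0.0375; 0.7482 -1.0554]
AᵀP(A−BK) = [0.7158 -0.2150; -0.2150 0.3676]
P' = Q + AᵀP(A−BK) = [3.9658 2.7850; 2.7850 9.3676]
tr(P') = 13.3335

0.1071 0.3214 0.4295 -0.0616


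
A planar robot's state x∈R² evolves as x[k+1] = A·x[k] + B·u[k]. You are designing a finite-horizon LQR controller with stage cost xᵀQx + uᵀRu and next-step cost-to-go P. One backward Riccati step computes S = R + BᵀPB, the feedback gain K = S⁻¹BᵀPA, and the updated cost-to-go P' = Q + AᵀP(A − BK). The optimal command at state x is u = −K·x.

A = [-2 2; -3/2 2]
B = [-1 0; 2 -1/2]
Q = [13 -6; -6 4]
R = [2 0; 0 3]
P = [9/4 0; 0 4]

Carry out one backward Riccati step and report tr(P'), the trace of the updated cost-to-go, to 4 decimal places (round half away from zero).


BᵀP = [-2.2500 8.0000; 0.0000 -2.0000]
S = R + BᵀPB = [2 0; 0 3] + [18.2500 -4.0000; -4.0000 1.0000] = [20.2500 -4.0000; -4.0000 4.0000]
BᵀPA = [-7.5000 11.5000; 3.0000 -4.0000]
K = S⁻¹·BᵀPA = [-0.2769 0.4615; 0.4731 -0.5385]
A−BK = [-2.2769 2.4615; -0.7096 0.8077]
AᵀP(A−BK) = [14.5038 -15.9231; -15.9231 17.5385]
P' = Q + AᵀP(A−BK) = [27.5038 -21.9231; -21.9231 21.5385]
tr(P') = 49.0423

49.0423


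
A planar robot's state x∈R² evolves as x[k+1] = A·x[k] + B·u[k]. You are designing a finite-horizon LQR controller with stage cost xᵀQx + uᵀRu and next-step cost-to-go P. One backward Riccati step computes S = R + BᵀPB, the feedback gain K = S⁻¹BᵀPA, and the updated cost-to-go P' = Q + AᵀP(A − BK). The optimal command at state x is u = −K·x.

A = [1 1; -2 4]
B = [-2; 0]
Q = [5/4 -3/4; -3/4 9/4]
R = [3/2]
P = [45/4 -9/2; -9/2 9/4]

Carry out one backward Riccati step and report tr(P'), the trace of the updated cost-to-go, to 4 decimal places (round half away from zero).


13.8065

BᵀP = [-22.5000 9.0000]
S = R + BᵀPB = [3/2] + [45.0000] = [46.5000]
BᵀPA = [-40.5000 13.5000]
K = S⁻¹·BᵀPA = [-0.8710 0.2903]
A−BK = [-0.7419 1.5806; -2.0000 4.0000]
AᵀP(A−BK) = [2.9758 -3.9919; -3.9919 7.3306]
P' = Q + AᵀP(A−BK) = [4.2258 -4.7419; -4.7419 9.5806]
tr(P') = 13.8065


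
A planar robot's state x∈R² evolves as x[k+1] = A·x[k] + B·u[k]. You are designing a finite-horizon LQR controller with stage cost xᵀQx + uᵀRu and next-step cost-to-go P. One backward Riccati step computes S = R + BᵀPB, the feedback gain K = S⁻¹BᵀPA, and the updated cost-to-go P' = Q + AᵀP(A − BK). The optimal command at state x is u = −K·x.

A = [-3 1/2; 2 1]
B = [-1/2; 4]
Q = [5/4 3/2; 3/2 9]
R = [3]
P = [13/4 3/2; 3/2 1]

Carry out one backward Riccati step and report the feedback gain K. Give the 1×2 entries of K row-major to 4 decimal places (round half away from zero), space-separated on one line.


-0.4796 0.3937

BᵀP = [4.3750 3.2500]
S = R + BᵀPB = [3] + [10.8125] = [13.8125]
BᵀPA = [-6.6250 5.4375]
K = S⁻¹·BᵀPA = [-0.4796 0.3937]
A−BK = [-3.2398 0.6968; 3.9186 -0.5747]
AᵀP(A−BK) = [12.0724 -3.2670; -3.2670 1.1719]
P' = Q + AᵀP(A−BK) = [13.3224 -1.7670; -1.7670 10.1719]
tr(P') = 23.4943


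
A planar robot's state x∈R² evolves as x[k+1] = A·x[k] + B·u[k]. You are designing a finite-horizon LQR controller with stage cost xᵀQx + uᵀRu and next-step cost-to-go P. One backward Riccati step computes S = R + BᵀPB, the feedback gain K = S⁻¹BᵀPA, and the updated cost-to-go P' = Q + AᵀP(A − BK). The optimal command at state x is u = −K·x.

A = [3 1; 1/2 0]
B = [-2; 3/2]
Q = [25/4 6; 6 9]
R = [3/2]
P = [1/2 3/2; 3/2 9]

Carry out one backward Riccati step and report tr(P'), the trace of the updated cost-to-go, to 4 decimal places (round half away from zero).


21.4025

BᵀP = [1.2500 10.5000]
S = R + BᵀPB = [3/2] + [13.2500] = [14.7500]
BᵀPA = [9.0000 1.2500]
K = S⁻¹·BᵀPA = [0.6102 0.0847]
A−BK = [4.2203 1.1695; -0.4153 -0.1271]
AᵀP(A−BK) = [5.7585 1.4873; 1.4873 0.3941]
P' = Q + AᵀP(A−BK) = [12.0085 7.4873; 7.4873 9.3941]
tr(P') = 21.4025


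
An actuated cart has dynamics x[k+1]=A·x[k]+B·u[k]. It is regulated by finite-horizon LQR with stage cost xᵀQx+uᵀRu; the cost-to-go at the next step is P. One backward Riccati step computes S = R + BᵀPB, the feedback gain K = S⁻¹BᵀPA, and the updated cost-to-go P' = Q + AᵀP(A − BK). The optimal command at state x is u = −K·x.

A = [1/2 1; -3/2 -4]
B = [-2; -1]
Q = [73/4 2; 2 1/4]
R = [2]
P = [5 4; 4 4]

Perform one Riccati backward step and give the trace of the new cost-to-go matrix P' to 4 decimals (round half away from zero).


29.3452

BᵀP = [-14.0000 -12.0000]
S = R + BᵀPB = [2] + [40.0000] = [42.0000]
BᵀPA = [11.0000 34.0000]
K = S⁻¹·BᵀPA = [0.2619 0.8095]
A−BK = [1.0238 2.6190; -1.2381 -3.1905]
AᵀP(A−BK) = [1.3690 3.5952; 3.5952 9.4762]
P' = Q + AᵀP(A−BK) = [19.6190 5.5952; 5.5952 9.7262]
tr(P') = 29.3452


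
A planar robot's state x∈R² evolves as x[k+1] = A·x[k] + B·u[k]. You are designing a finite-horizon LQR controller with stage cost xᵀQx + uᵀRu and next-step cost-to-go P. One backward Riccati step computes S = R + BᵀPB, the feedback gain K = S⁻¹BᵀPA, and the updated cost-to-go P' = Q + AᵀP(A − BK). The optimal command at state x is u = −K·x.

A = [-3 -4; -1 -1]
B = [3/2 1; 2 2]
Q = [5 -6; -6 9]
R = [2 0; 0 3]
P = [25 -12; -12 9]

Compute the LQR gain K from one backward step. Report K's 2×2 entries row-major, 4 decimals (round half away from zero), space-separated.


-3.0302 -4.1957 1.9942 2.9151

BᵀP = [13.5000 0.0000; 1.0000 6.0000]
S = R + BᵀPB = [2 0; 0 3] + [20.2500 13.5000; 13.5000 13.0000] = [22.2500 13.5000; 13.5000 16.0000]
BᵀPA = [-40.5000 -54.0000; -9.0000 -10.0000]
K = S⁻¹·BᵀPA = [-3.0302 -4.1957; 1.9942 2.9151]
A−BK = [-0.4489 -0.6216; 1.0719 1.5612]
AᵀP(A−BK) = [57.2245 81.3108; 81.3108 115.5842]
P' = Q + AᵀP(A−BK) = [62.2245 75.3108; 75.3108 124.5842]
tr(P') = 186.8086


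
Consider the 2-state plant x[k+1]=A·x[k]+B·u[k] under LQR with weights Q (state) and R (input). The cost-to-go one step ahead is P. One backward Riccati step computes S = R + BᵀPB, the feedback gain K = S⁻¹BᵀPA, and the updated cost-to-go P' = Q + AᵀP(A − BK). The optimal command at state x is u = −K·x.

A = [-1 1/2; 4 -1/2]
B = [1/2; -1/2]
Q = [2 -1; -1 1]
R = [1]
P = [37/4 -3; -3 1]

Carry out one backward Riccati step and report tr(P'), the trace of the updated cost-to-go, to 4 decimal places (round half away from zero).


13.6420

BᵀP = [6.1250 -2.0000]
S = R + BᵀPB = [1] + [4.0625] = [5.0625]
BᵀPA = [-14.1250 4.0625]
K = S⁻¹·BᵀPA = [-2.7901 0.8025]
A−BK = [0.3951 0.0988; 2.6049 -0.0988]
AᵀP(A−BK) = [9.8395 -2.7901; -2.7901 0.8025]
P' = Q + AᵀP(A−BK) = [11.8395 -3.7901; -3.7901 1.8025]
tr(P') = 13.6420


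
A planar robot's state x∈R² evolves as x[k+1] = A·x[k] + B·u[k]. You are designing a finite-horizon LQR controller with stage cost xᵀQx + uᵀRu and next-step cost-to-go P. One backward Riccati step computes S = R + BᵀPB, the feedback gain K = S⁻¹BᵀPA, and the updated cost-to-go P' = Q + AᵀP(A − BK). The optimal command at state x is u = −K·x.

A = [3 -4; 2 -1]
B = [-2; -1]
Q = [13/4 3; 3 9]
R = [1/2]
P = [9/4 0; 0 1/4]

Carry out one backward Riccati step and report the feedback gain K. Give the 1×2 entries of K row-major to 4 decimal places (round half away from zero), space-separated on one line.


BᵀP = [-4.5000 -0.2500]
S = R + BᵀPB = [1/2] + [9.2500] = [9.7500]
BᵀPA = [-14.0000 18.2500]
K = S⁻¹·BᵀPA = [-1.4359 1.8718]
A−BK = [0.1282 -0.2564; 0.5641 0.8718]
AᵀP(A−BK) = [1.1474 -1.2949; -1.2949 2.0897]
P' = Q + AᵀP(A−BK) = [4.3974 1.7051; 1.7051 11.0897]
tr(P') = 15.4872

-1.4359 1.8718


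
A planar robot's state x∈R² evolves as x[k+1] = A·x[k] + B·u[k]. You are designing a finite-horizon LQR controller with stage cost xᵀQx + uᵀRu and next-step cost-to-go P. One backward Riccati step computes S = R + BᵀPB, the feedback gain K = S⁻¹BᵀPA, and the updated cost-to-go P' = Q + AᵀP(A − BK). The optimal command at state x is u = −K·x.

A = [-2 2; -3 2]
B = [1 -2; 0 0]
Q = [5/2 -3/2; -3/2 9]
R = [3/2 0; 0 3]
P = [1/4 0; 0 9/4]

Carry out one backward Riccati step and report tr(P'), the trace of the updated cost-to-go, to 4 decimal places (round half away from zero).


BᵀP = [0.2500 0.0000; -0.5000 0.0000]
S = R + BᵀPB = [3/2 0; 0 3] + [0.2500 -0.5000; -0.5000 1.0000] = [1.7500 -0.5000; -0.5000 4.0000]
BᵀPA = [-0.5000 0.5000; 1.0000 -1.0000]
K = S⁻¹·BᵀPA = [-0.2222 0.2222; 0.2222 -0.2222]
A−BK = [-1.3333 1.3333; -3.0000 2.0000]
AᵀP(A−BK) = [20.9167 -14.1667; -14.1667 9.6667]
P' = Q + AᵀP(A−BK) = [23.4167 -15.6667; -15.6667 18.6667]
tr(P') = 42.0833

42.0833


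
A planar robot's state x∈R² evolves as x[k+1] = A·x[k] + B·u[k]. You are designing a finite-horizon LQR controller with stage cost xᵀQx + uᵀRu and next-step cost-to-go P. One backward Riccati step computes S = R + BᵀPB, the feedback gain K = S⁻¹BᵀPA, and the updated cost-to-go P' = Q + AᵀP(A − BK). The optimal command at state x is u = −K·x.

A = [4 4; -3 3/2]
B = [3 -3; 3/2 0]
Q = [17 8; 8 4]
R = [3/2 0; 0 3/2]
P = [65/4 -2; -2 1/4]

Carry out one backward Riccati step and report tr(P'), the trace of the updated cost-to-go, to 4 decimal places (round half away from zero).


BᵀP = [45.7500 -5.6250; -48.7500 6.0000]
S = R + BᵀPB = [3/2 0; 0 3/2] + [128.8125 -137.2500; -137.2500 146.2500] = [130.3125 -137.2500; -137.2500 147.7500]
BᵀPA = [199.8750 174.5625; -213.0000 -186.0000]
K = S⁻¹·BᵀPA = [0.7144 0.6323; -0.7780 -0.6715]
A−BK = [-0.4772 0.0885; -4.0716 0.5515]
AᵀP(A−BK) = [1.7465 1.4606; 1.4606 1.2842]
P' = Q + AᵀP(A−BK) = [18.7465 9.4606; 9.4606 5.2842]
tr(P') = 24.0308

24.0308


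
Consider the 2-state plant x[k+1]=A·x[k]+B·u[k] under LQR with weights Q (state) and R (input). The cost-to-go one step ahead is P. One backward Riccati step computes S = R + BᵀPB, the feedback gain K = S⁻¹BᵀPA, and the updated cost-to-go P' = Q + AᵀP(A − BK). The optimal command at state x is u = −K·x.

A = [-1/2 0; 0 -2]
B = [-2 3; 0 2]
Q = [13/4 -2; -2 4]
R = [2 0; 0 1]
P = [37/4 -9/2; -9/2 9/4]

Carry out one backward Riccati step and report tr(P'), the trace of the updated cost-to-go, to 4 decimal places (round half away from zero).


7.8384

BᵀP = [-18.5000 9.0000; 18.7500 -9.0000]
S = R + BᵀPB = [2 0; 0 1] + [37.0000 -37.5000; -37.5000 38.2500] = [39.0000 -37.5000; -37.5000 39.2500]
BᵀPA = [9.2500 -18.0000; -9.3750 18.0000]
K = S⁻¹·BᵀPA = [0.0924 -0.2530; -0.1506 0.2169]
A−BK = [0.1365 -1.1566; 0.3012 -2.4337]
AᵀP(A−BK) = [0.0462 -0.1265; -0.1265 0.5422]
P' = Q + AᵀP(A−BK) = [3.2962 -2.1265; -2.1265 4.5422]
tr(P') = 7.8384


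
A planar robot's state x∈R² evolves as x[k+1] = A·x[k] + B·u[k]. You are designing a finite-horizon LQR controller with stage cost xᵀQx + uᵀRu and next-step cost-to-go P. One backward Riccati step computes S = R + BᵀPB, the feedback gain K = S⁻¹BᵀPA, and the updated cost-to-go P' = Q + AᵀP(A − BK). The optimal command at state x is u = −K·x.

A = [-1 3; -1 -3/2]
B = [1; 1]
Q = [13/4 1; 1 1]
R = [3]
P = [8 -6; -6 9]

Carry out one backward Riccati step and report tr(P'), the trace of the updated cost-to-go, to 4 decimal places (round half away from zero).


152.0938

BᵀP = [2.0000 3.0000]
S = R + BᵀPB = [3] + [5.0000] = [8.0000]
BᵀPA = [-5.0000 1.5000]
K = S⁻¹·BᵀPA = [-0.6250 0.1875]
A−BK = [-0.3750 2.8125; -0.3750 -1.6875]
AᵀP(A−BK) = [1.8750 -0.5625; -0.5625 145.9688]
P' = Q + AᵀP(A−BK) = [5.1250 0.4375; 0.4375 146.9688]
tr(P') = 152.0938


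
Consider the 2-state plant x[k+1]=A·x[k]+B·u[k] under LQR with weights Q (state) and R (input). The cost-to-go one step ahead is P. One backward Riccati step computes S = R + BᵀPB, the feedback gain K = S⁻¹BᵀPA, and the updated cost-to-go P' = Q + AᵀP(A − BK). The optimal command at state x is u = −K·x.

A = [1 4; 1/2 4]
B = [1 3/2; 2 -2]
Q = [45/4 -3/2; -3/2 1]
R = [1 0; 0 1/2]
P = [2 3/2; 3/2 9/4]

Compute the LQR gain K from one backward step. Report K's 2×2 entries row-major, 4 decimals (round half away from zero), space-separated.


BᵀP = [5.0000 6.0000; 0.0000 -2.2500]
S = R + BᵀPB = [1 0; 0 1/2] + [17.0000 -4.5000; -4.5000 4.5000] = [18.0000 -4.5000; -4.5000 5.0000]
BᵀPA = [8.0000 44.0000; -1.1250 -9.0000]
K = S⁻¹·BᵀPA = [0.5009 2.5735; 0.2258 0.5161]
A−BK = [0.1604 0.6523; -0.0502 -0.1147]
AᵀP(A−BK) = [0.3094 1.4928; 1.4928 7.4122]
P' = Q + AᵀP(A−BK) = [11.5594 -0.0072; -0.0072 8.4122]
tr(P') = 19.9716

0.5009 2.5735 0.2258 0.5161
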